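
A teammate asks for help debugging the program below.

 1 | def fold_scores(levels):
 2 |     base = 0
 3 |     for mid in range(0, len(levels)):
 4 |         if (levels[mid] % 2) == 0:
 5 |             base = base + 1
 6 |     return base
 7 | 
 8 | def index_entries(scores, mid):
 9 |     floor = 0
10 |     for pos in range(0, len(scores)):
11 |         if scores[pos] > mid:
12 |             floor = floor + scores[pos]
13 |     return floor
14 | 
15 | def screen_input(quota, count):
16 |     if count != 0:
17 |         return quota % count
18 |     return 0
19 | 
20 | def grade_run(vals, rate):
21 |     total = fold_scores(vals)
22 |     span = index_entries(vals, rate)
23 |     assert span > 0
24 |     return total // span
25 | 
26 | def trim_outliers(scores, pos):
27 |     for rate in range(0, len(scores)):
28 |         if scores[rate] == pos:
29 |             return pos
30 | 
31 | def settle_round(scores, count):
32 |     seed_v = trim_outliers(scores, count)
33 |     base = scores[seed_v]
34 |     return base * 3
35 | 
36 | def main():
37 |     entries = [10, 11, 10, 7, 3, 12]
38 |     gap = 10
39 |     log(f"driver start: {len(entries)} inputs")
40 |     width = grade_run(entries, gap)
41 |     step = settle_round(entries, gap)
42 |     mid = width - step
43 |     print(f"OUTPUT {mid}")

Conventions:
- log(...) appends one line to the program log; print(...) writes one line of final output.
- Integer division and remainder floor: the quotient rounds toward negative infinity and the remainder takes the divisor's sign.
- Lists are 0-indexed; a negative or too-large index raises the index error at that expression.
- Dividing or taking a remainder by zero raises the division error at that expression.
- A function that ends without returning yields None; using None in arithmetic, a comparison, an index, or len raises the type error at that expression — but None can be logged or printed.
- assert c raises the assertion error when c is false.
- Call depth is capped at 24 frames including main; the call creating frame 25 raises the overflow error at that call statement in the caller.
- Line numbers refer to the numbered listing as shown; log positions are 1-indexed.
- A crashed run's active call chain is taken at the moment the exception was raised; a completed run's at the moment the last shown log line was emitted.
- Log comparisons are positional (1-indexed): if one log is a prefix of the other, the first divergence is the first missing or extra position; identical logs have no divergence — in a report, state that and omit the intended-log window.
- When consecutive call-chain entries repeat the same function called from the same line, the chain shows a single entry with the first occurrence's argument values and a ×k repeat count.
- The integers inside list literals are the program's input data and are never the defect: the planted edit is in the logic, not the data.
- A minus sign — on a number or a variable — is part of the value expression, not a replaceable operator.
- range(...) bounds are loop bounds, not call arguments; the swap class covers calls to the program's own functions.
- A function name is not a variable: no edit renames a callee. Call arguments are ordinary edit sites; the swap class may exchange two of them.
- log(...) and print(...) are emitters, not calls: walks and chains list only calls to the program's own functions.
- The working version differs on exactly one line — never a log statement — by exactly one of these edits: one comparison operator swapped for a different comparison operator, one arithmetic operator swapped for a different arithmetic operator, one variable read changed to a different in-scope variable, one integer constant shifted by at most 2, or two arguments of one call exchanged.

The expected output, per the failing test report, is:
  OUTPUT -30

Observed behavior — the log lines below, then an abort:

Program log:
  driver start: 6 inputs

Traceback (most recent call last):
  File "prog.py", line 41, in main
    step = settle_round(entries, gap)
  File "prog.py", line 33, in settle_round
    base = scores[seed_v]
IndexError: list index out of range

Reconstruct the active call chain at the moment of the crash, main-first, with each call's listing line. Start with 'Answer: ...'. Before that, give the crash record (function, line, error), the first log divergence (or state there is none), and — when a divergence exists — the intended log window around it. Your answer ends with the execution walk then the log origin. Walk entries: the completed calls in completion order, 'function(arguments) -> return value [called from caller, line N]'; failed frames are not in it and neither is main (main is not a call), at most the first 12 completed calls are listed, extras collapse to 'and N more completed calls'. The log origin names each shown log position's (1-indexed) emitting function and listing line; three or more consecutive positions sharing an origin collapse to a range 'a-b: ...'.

Answer: main -> settle_round (called at line 41).
Key fact: Every log line matches the working run — the failure is the only observable divergence.
Crash: settle_round, line 33, IndexError.
First divergence: there is none — every log position agrees.
Execution walk:
  fold_scores([10, 11, 10, 7, 3, 12]) -> 3  [called from grade_run, line 21]
  index_entries([10, 11, 10, 7, 3, 12], 10) -> 23  [called from grade_run, line 22]
  grade_run([10, 11, 10, 7, 3, 12], 10) -> 0  [called from main, line 40]
  trim_outliers([10, 11, 10, 7, 3, 12], 10) -> 10  [called from settle_round, line 32]
Log origins:
  1 — main, line 39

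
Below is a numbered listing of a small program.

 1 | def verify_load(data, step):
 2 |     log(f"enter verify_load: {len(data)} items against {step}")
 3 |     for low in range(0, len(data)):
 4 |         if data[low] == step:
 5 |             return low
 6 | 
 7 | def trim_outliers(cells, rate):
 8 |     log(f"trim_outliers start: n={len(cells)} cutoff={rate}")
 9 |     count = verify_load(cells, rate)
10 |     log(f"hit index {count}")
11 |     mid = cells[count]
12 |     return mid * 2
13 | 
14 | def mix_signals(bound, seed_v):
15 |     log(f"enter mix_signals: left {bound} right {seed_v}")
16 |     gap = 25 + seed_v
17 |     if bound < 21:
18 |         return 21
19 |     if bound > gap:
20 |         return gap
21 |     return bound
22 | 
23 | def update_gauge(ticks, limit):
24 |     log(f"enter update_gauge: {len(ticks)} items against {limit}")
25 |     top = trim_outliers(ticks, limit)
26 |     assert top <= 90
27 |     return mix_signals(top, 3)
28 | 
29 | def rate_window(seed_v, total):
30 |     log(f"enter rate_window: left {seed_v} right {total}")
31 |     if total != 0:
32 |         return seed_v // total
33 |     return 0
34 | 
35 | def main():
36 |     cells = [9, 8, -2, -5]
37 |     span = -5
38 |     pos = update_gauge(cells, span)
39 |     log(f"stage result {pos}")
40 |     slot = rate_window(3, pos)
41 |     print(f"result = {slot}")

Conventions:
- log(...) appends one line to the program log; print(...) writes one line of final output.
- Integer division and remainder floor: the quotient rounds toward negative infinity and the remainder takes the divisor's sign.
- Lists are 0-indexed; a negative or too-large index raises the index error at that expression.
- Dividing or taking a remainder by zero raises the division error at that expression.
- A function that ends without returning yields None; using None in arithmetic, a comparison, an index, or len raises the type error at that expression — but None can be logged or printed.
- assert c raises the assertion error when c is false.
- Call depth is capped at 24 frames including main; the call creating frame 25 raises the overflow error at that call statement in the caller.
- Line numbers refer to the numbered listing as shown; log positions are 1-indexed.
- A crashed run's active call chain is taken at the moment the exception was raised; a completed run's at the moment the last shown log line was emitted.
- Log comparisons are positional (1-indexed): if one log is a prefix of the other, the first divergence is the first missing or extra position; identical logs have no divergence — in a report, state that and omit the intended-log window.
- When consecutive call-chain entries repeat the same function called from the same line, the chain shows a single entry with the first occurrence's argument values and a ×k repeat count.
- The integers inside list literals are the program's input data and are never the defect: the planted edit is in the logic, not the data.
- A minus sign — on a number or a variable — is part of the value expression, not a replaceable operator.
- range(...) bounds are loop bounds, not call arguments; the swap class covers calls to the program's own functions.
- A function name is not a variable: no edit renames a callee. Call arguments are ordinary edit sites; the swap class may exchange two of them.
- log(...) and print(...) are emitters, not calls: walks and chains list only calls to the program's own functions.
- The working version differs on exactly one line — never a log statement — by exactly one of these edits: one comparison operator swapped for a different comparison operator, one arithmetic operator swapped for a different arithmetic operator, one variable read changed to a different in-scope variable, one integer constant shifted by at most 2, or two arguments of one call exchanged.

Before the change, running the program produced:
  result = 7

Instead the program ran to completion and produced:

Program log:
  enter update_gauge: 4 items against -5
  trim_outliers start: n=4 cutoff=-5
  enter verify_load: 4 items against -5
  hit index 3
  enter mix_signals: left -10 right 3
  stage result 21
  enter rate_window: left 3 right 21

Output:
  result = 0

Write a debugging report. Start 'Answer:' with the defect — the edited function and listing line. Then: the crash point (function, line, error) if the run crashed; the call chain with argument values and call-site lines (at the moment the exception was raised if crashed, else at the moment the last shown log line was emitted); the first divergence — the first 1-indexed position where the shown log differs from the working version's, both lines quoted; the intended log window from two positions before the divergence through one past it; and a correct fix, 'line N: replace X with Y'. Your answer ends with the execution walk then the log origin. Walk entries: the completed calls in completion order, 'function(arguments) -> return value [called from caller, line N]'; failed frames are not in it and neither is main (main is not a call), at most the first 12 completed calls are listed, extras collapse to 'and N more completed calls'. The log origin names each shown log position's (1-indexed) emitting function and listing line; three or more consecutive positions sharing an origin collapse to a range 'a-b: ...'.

Answer: the defect is in main at line 40.
Key fact: Position 7 is the first bad log line: 'enter rate_window: left 3 right 21' should read 'enter rate_window: left 21 right 3'.
Call chain: main -> rate_window(3, 21) (called at line 40).
First divergence: at position 7 the run shows 'enter rate_window: left 3 right 21' where the working version logs 'enter rate_window: left 21 right 3'.
Intended log window:
  5: enter mix_signals: left -10 right 3
  6: stage result 21
  7: enter rate_window: left 21 right 3
Execution walk:
  verify_load([9, 8, -2, -5], -5) -> 3  [called from trim_outliers, line 9]
  trim_outliers([9, 8, -2, -5], -5) -> -10  [called from update_gauge, line 25]
  mix_signals(-10, 3) -> 21  [called from update_gauge, line 27]
  update_gauge([9, 8, -2, -5], -5) -> 21  [called from main, line 38]
  rate_window(3, 21) -> 0  [called from main, line 40]
Log origins:
  1: logged in update_gauge at line 24
  2: logged in trim_outliers at line 8
  3: logged in verify_load at line 2
  4: logged in trim_outliers at line 10
  5: logged in mix_signals at line 15
  6: logged in main at line 39
  7: logged in rate_window at line 30
A correct fix: line 40: replace `rate_window(3, pos)` with `rate_window(pos, 3)`.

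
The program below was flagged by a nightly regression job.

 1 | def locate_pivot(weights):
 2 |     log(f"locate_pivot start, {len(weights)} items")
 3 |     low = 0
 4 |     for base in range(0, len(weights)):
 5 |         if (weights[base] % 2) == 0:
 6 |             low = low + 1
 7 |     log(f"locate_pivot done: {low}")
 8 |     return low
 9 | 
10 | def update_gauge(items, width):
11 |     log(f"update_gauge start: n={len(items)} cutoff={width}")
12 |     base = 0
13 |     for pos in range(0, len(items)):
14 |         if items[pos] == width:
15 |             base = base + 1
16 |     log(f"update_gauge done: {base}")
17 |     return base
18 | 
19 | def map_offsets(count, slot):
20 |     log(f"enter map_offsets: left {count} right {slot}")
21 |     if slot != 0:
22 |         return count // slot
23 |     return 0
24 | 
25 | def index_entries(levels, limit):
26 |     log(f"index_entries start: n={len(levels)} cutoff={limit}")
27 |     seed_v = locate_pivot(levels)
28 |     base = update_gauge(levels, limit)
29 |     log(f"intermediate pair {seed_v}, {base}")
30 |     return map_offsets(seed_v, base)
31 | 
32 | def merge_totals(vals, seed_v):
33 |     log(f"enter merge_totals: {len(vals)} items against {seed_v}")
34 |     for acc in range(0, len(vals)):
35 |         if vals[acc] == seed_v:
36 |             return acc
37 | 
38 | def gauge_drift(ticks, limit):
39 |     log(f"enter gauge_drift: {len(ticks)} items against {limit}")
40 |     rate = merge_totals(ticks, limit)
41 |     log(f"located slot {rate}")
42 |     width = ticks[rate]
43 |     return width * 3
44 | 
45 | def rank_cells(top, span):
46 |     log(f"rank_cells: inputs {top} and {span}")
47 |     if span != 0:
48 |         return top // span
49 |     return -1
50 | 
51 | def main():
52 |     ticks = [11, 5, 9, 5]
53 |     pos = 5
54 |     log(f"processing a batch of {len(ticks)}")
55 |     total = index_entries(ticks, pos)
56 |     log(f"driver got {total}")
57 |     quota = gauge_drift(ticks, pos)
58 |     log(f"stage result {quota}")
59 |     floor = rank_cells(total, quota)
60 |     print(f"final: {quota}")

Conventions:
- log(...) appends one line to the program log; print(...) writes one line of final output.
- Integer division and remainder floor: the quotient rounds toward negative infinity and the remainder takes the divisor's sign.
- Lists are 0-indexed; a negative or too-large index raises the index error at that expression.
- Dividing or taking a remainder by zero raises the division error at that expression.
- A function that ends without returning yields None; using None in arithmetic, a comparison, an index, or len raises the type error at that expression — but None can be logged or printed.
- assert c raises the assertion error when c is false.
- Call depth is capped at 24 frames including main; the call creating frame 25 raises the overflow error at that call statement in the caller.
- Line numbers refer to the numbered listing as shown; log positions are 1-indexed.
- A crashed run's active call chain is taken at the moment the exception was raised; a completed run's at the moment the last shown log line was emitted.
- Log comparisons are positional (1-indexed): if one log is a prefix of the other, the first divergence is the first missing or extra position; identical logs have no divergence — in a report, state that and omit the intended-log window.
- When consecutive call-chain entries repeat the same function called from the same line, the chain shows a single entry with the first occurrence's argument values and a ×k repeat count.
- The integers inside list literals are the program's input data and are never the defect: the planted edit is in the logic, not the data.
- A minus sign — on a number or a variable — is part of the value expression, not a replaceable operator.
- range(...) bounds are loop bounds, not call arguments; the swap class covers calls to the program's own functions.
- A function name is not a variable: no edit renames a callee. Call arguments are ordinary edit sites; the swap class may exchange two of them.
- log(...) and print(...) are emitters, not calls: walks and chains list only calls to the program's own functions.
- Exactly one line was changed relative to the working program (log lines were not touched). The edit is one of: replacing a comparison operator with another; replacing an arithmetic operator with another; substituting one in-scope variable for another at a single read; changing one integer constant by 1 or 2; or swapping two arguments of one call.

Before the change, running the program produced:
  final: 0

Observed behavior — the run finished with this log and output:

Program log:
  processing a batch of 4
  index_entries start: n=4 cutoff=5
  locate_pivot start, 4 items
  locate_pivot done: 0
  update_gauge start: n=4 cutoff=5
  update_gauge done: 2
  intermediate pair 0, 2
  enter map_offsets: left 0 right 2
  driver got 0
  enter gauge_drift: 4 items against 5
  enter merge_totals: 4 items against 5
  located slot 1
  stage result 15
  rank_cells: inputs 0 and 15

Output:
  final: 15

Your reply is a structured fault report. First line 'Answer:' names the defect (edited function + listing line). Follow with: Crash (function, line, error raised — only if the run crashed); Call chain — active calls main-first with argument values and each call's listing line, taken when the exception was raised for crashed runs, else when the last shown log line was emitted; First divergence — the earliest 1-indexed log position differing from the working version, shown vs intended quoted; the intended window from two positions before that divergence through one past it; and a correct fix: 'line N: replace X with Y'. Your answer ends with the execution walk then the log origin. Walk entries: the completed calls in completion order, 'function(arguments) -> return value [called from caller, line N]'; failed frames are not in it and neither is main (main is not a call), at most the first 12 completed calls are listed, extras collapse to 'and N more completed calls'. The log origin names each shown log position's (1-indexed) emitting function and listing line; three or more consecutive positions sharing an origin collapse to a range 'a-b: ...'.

Answer: the defect is in main at line 60.
Core observation: The logs agree in full; only the final output differs.
Call chain: main -> rank_cells(0, 15) (called at line 59).
First divergence: none; the two logs match at every position.
Execution walk:
  locate_pivot([11, 5, 9, 5]) -> 0  [called from index_entries, line 27]
  update_gauge([11, 5, 9, 5], 5) -> 2  [called from index_entries, line 28]
  map_offsets(0, 2) -> 0  [called from index_entries, line 30]
  index_entries([11, 5, 9, 5], 5) -> 0  [called from main, line 55]
  merge_totals([11, 5, 9, 5], 5) -> 1  [called from gauge_drift, line 40]
  gauge_drift([11, 5, 9, 5], 5) -> 15  [called from main, line 57]
  rank_cells(0, 15) -> 0  [called from main, line 59]
Log line origins:
  1: from main, line 54
  2: from index_entries, line 26
  3: from locate_pivot, line 2
  4: from locate_pivot, line 7
  5: from update_gauge, line 11
  6: from update_gauge, line 16
  7: from index_entries, line 29
  8: from map_offsets, line 20
  9: from main, line 56
  10: from gauge_drift, line 39
  11: from merge_totals, line 33
  12: from gauge_drift, line 41
  13: from main, line 58
  14: from rank_cells, line 46
A correct fix: line 60: replace `quota` with `floor`.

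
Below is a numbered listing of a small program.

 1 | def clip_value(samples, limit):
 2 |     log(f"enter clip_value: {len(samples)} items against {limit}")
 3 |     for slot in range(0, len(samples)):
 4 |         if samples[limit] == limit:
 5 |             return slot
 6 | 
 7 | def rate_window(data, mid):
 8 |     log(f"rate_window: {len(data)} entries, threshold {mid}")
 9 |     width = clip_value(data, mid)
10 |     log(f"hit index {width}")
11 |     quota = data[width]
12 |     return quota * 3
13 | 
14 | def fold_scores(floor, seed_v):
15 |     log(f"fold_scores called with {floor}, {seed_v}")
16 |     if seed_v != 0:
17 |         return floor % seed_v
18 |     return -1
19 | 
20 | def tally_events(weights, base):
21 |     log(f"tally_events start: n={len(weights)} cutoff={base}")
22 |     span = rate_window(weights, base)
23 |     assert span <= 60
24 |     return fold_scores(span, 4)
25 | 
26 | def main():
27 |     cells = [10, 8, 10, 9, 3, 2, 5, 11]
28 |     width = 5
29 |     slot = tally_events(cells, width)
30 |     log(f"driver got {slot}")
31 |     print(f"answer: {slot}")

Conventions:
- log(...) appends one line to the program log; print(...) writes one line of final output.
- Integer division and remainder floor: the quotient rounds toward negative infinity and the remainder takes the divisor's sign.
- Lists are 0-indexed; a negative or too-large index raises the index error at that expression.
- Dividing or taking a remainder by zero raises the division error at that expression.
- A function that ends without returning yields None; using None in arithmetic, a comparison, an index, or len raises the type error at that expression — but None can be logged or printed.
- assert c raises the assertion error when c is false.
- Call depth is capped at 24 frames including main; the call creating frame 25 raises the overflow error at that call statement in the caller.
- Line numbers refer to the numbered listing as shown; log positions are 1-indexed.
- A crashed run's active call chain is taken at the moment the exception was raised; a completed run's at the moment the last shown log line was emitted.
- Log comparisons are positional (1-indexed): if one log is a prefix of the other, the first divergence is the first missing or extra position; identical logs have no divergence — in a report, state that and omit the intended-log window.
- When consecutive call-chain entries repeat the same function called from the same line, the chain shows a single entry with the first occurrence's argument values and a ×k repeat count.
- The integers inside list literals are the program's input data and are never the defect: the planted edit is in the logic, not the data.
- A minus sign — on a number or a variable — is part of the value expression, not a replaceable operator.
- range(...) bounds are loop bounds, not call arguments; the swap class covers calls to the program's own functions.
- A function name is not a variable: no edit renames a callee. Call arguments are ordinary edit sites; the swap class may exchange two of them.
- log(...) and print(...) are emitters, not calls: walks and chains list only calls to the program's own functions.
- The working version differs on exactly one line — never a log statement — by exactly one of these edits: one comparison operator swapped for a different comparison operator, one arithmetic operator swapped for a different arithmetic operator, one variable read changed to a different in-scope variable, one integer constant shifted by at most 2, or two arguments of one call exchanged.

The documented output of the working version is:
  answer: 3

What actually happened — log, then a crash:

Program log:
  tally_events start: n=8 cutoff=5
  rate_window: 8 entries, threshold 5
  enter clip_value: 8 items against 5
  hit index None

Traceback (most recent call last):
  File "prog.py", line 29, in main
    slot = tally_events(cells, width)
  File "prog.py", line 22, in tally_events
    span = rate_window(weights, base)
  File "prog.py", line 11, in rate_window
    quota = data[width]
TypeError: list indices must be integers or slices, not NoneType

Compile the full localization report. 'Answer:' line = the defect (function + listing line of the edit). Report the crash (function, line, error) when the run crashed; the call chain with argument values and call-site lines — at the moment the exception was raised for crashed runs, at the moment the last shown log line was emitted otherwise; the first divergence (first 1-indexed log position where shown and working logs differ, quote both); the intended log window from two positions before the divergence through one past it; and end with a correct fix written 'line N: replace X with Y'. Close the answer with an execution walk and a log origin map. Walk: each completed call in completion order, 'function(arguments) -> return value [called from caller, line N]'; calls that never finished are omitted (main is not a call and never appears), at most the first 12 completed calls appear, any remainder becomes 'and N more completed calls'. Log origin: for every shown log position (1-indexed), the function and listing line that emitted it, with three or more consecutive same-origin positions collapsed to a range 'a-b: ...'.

Answer: the defect is in clip_value at line 4.
Key fact: Position 4 is the first bad log line: 'hit index None' should read 'hit index 6'.
Crash: rate_window, line 11, TypeError.
Call chain: main -> tally_events([10, 8, 10, 9, 3, 2, 5, 11], 5) (called at line 29) -> rate_window([10, 8, 10, 9, 3, 2, 5, 11], 5) (called at line 22).
First divergence: position 4; shown 'hit index None' vs intended 'hit index 6'.
Intended log window:
  2: rate_window: 8 entries, threshold 5
  3: enter clip_value: 8 items against 5
  4: hit index 6
  5: fold_scores called with 15, 4
Execution walk:
  clip_value([10, 8, 10, 9, 3, 2, 5, 11], 5) -> None  [called from rate_window, line 9]
Log line origins:
  1: logged in tally_events at line 21
  2: logged in rate_window at line 8
  3: logged in clip_value at line 2
  4: logged in rate_window at line 10
A correct fix: line 4: replace `samples[limit]` with `samples[slot]`.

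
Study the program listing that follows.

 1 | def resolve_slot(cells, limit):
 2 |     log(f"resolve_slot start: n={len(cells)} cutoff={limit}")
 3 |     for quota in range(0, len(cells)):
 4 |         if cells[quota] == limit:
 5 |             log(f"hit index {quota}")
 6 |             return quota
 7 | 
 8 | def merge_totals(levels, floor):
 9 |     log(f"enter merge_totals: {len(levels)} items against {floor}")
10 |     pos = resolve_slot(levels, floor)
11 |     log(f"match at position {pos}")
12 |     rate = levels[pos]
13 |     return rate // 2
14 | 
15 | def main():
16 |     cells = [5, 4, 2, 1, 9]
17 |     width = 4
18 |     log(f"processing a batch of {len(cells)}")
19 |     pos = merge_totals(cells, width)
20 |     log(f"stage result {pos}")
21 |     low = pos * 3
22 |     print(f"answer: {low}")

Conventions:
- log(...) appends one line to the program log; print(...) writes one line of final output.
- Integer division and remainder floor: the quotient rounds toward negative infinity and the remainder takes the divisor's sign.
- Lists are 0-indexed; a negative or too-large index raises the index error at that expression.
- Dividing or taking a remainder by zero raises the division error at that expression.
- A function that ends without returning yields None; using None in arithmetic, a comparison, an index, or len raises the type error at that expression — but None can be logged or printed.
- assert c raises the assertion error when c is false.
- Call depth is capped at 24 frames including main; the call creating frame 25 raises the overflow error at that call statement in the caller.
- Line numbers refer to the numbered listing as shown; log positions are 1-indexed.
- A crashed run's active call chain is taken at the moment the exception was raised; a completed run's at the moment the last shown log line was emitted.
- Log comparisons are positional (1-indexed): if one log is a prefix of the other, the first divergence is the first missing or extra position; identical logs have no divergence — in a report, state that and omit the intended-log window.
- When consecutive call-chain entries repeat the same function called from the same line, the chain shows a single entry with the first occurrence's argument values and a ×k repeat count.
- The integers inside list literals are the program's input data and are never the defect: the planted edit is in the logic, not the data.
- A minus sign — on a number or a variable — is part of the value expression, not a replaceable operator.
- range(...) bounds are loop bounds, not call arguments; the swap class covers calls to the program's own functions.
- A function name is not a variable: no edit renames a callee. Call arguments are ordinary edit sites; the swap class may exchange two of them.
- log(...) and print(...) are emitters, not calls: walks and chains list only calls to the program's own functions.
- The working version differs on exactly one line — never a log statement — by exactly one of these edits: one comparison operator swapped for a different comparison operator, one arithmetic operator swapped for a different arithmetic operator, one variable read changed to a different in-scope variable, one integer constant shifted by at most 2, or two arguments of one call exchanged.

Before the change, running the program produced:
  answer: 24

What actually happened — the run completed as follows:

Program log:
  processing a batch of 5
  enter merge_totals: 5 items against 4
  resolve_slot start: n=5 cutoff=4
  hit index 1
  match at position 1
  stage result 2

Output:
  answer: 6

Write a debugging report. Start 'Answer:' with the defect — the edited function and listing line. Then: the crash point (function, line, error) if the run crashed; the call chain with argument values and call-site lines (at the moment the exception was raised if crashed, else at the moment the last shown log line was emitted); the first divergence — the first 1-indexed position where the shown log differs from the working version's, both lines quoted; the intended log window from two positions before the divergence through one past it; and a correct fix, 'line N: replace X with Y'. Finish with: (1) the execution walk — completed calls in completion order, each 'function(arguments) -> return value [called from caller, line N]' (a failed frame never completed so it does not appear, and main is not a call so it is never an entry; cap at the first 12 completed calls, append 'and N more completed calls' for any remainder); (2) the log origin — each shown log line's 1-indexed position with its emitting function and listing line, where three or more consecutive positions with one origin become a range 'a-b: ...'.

Answer: the defect is in merge_totals at line 13.
Key fact: At log position 6 the runs split — shown 'stage result 2', but the working version logs 'stage result 8'.
Call chain: main.
First divergence: position 6 — the shown line 'stage result 2' should read 'stage result 8'.
Intended log window:
  4: hit index 1
  5: match at position 1
  6: stage result 8
Execution walk:
  resolve_slot([5, 4, 2, 1, 9], 4) -> 1  [called from merge_totals, line 10]
  merge_totals([5, 4, 2, 1, 9], 4) -> 2  [called from main, line 19]
Log origin:
  1: from main, line 18
  2: from merge_totals, line 9
  3: from resolve_slot, line 2
  4: from resolve_slot, line 5
  5: from merge_totals, line 11
  6: from main, line 20
A correct fix: line 13: replace `//` with `*`.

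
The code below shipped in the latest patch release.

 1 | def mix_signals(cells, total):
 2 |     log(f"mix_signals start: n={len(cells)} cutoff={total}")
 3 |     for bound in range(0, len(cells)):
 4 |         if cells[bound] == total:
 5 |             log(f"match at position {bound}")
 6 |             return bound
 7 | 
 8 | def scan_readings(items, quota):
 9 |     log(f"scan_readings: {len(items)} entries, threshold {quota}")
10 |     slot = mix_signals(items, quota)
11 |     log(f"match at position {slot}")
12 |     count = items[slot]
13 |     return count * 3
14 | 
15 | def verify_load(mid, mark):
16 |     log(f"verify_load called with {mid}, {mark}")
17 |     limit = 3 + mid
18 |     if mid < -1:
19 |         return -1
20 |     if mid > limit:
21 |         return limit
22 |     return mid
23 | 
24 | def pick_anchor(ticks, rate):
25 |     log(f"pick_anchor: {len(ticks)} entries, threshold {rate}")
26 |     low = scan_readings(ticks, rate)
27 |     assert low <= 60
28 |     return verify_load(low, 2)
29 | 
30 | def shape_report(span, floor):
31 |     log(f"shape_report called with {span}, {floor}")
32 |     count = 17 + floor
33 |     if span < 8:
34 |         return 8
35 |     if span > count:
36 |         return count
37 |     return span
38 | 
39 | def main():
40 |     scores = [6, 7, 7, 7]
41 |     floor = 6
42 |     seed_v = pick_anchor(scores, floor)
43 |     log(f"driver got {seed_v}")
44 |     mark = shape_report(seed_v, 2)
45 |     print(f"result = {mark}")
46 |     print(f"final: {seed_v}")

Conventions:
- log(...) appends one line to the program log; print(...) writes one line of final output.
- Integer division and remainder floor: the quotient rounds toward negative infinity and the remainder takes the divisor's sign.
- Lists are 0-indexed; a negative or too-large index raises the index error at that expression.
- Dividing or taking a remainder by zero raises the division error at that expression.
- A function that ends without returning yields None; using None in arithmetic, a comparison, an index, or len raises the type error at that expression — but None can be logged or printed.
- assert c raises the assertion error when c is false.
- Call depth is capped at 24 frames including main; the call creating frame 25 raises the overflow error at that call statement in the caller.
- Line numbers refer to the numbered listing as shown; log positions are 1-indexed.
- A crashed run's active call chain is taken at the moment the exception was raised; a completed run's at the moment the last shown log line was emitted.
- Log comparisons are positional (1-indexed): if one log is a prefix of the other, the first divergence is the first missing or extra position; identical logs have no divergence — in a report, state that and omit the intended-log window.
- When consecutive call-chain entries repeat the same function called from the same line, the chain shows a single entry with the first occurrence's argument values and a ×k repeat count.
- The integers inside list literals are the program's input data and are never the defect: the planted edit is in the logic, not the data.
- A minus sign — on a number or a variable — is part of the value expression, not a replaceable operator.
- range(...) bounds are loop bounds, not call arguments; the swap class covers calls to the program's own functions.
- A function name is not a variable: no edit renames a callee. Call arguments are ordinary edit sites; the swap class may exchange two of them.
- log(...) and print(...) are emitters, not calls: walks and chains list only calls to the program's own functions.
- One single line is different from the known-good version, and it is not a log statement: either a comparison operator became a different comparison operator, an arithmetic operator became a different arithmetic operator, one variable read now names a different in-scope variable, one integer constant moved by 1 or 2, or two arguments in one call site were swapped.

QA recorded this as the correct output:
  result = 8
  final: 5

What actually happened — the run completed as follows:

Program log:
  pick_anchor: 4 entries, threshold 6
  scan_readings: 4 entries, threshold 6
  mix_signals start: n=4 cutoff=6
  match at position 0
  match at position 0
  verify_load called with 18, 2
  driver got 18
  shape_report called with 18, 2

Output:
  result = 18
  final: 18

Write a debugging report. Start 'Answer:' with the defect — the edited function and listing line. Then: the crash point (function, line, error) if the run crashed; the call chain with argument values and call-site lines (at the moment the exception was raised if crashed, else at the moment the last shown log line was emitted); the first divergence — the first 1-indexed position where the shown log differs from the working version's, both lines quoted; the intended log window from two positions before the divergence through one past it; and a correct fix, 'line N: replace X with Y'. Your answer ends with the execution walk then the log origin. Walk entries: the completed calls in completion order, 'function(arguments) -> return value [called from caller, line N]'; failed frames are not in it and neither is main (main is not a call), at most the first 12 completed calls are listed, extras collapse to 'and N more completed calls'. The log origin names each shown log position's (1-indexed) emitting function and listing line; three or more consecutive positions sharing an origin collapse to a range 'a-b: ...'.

Answer: the defect is in verify_load at line 17.
Key observation: Log line 7 is where behavior first shows: 'driver got 18' appears instead of 'driver got 5'.
Call chain: main -> shape_report(18, 2) (called at line 44).
First divergence: position 7; shown 'driver got 18' vs intended 'driver got 5'.
Intended log window:
  5: match at position 0
  6: verify_load called with 18, 2
  7: driver got 5
  8: shape_report called with 5, 2
Execution walk:
  mix_signals([6, 7, 7, 7], 6) -> 0  [called from scan_readings, line 10]
  scan_readings([6, 7, 7, 7], 6) -> 18  [called from pick_anchor, line 26]
  verify_load(18, 2) -> 18  [called from pick_anchor, line 28]
  pick_anchor([6, 7, 7, 7], 6) -> 18  [called from main, line 42]
  shape_report(18, 2) -> 18  [called from main, line 44]
Log line origins:
  1: logged in pick_anchor at line 25
  2: logged in scan_readings at line 9
  3: logged in mix_signals at line 2
  4: logged in mix_signals at line 5
  5: logged in scan_readings at line 11
  6: logged in verify_load at line 16
  7: logged in main at line 43
  8: logged in shape_report at line 31
A correct fix: line 17: replace `mid` with `mark`.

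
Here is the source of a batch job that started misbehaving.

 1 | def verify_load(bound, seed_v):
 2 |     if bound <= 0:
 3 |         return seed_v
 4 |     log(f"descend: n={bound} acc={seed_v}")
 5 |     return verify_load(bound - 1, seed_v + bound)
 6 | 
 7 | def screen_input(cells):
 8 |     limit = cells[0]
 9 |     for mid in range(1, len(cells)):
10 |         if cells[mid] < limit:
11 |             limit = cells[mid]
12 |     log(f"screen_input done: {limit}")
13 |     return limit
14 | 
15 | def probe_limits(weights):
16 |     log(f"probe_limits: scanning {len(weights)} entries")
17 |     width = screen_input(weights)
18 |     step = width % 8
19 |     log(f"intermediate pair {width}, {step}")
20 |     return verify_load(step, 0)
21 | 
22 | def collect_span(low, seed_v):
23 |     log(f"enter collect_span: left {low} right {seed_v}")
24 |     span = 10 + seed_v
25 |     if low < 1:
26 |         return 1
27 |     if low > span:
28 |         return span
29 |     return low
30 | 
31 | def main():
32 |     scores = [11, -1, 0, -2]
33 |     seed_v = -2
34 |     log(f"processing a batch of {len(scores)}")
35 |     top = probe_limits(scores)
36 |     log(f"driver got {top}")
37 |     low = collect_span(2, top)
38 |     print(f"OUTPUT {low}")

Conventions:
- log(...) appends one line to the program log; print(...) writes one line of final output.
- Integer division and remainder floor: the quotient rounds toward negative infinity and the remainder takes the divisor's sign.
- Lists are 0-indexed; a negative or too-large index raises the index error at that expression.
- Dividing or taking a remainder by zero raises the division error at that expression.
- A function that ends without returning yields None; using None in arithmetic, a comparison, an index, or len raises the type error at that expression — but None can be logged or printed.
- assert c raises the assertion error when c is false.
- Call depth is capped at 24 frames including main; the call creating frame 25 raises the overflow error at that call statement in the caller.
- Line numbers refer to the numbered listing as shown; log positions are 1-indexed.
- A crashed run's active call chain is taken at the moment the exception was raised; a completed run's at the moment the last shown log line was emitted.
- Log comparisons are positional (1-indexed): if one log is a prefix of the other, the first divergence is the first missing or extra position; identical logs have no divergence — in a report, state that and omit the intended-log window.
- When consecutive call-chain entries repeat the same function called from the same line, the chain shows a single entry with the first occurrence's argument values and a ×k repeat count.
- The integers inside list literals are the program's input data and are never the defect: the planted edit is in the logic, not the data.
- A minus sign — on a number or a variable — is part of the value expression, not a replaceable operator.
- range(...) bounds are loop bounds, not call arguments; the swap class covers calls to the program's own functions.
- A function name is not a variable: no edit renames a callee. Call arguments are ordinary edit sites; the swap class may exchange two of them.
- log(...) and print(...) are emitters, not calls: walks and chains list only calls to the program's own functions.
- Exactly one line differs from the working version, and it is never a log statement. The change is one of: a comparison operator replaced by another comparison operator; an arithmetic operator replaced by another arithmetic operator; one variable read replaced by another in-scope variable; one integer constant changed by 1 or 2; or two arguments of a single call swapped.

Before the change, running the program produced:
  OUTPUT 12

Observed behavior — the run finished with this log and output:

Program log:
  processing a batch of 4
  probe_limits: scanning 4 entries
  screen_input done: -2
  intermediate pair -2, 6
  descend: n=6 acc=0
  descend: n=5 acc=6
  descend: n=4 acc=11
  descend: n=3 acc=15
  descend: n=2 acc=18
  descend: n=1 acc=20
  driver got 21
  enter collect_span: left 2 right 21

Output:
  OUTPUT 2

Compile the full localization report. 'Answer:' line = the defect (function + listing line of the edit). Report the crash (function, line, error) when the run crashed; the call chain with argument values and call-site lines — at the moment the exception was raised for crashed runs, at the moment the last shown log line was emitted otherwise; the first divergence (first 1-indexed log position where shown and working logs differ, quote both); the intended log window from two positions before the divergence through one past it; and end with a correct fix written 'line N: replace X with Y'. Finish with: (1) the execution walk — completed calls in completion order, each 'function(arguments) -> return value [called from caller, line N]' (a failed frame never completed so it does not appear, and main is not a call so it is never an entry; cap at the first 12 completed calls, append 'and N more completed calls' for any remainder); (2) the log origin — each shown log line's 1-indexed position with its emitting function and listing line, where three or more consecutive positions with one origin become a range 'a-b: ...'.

Answer: the defect is in main at line 37.
Key fact: The log first diverges at position 12: the faulty run prints 'enter collect_span: left 2 right 21' where the working version prints 'enter collect_span: left 21 right 2'.
Call chain: main -> collect_span(2, 21) (called at line 37).
First divergence: position 12; shown 'enter collect_span: left 2 right 21' vs intended 'enter collect_span: left 21 right 2'.
Intended log window:
  10: descend: n=1 acc=20
  11: driver got 21
  12: enter collect_span: left 21 right 2
Execution walk:
  screen_input([11, -1, 0, -2]) -> -2  [called from probe_limits, line 17]
  verify_load(0, 21) -> 21  [called from verify_load, line 5]
  verify_load(1, 20) -> 21  [called from verify_load, line 5]
  verify_load(2, 18) -> 21  [called from verify_load, line 5]
  verify_load(3, 15) -> 21  [called from verify_load, line 5]
  verify_load(4, 11) -> 21  [called from verify_load, line 5]
  verify_load(5, 6) -> 21  [called from verify_load, line 5]
  verify_load(6, 0) -> 21  [called from probe_limits, line 20]
  probe_limits([11, -1, 0, -2]) -> 21  [called from main, line 35]
  collect_span(2, 21) -> 2  [called from main, line 37]
Origin of each log line:
  1: logged in main at line 34
  2: logged in probe_limits at line 16
  3: logged in screen_input at line 12
  4: logged in probe_limits at line 19
  5-10: logged in verify_load at line 4
  11: logged in main at line 36
  12: logged in collect_span at line 23
A correct fix: line 37: replace `collect_span(2, top)` with `collect_span(top, 2)`.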